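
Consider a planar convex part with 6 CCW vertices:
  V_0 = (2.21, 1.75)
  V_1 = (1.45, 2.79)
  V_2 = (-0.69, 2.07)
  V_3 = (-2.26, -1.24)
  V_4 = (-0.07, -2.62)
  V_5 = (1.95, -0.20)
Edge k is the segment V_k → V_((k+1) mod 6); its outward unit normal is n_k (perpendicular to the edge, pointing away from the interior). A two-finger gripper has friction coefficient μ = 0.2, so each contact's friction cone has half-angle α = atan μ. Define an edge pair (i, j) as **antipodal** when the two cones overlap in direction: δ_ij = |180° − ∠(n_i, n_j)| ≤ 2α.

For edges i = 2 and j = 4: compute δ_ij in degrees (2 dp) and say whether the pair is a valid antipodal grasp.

δ = 14.48°, valid

α = atan 0.2 = 11.31°;  2α = 22.62°
edge 2: e_2 = (-1.57, -3.31);  n_2 = (-0.9035, +0.4286)
edge 4: e_4 = (+2.02, +2.42);  n_4 = (+0.7677, -0.6408)
∠(n_2, n_4) = 165.52°
δ = |180° − 165.52°| = 14.48°
14.48° ≤ 2α = 22.62°  →  valid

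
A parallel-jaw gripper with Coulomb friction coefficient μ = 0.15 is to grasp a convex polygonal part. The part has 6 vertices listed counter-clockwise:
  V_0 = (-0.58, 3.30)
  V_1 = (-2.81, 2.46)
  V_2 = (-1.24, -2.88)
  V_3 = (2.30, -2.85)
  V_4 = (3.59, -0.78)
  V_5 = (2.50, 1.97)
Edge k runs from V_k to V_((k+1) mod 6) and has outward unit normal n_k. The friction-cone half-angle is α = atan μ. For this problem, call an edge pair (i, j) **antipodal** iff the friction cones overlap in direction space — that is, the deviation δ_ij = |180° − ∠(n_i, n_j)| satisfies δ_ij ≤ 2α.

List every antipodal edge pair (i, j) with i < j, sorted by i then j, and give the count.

count = 1; pairs: (1,4)

α = atan 0.15 = 8.53°;  2α = 17.06°
n_0 = (-0.3525, +0.9358)
n_1 = (-0.9594, -0.2821)
n_2 = (+0.0085, -1.0000)
n_3 = (+0.8487, -0.5289)
n_4 = (+0.9296, +0.3685)
n_5 = (+0.3964, +0.9181)
  (0,1): δ = 94.26°  ·
  (0,2): δ = 20.15°  ·
  (0,3): δ = 37.43°  ·
  (0,4): δ = 90.98°  ·
  (0,5): δ = 136.00°  ·
  (1,2): δ = 105.90°  ·
  (1,3): δ = 48.31°  ·
  (1,4): δ = 5.24°  ✓
  (1,5): δ = 50.26°  ·
  (2,3): δ = 122.42°  ·
  (2,4): δ = 68.86°  ·
  (2,5): δ = 23.84°  ·
  (3,4): δ = 126.45°  ·
  (3,5): δ = 81.42°  ·
  (4,5): δ = 134.98°  ·
antipodal pairs: 1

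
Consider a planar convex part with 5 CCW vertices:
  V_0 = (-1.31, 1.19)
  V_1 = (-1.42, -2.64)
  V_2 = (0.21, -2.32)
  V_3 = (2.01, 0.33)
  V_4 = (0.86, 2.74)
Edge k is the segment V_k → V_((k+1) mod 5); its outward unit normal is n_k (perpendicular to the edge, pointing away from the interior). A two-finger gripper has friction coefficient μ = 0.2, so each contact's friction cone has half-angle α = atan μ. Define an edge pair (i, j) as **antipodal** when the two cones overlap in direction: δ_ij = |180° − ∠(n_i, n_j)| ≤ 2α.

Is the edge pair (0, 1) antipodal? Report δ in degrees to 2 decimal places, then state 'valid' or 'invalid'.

α = atan 0.2 = 11.31°;  2α = 22.62°
edge 0: e_0 = (-0.11, -3.83);  n_0 = (-0.9996, +0.0287)
edge 1: e_1 = (+1.63, +0.32);  n_1 = (+0.1926, -0.9813)
∠(n_0, n_1) = 102.75°
δ = |180° − 102.75°| = 77.25°
77.25° > 2α = 22.62°  →  invalid

δ = 77.25°, invalid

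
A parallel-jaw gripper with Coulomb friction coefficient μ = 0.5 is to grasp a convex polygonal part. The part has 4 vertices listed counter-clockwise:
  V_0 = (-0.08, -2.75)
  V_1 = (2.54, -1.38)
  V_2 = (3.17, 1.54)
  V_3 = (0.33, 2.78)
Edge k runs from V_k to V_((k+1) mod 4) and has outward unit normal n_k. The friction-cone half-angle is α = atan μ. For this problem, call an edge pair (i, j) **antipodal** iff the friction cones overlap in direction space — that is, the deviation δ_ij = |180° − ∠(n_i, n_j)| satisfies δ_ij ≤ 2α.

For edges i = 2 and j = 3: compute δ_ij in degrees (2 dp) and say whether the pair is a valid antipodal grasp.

α = atan 0.5 = 26.57°;  2α = 53.13°
edge 2: e_2 = (-2.84, +1.24);  n_2 = (+0.4001, +0.9165)
edge 3: e_3 = (-0.41, -5.53);  n_3 = (-0.9973, +0.0739)
∠(n_2, n_3) = 109.35°
δ = |180° − 109.35°| = 70.65°
70.65° > 2α = 53.13°  →  invalid

δ = 70.65°, invalid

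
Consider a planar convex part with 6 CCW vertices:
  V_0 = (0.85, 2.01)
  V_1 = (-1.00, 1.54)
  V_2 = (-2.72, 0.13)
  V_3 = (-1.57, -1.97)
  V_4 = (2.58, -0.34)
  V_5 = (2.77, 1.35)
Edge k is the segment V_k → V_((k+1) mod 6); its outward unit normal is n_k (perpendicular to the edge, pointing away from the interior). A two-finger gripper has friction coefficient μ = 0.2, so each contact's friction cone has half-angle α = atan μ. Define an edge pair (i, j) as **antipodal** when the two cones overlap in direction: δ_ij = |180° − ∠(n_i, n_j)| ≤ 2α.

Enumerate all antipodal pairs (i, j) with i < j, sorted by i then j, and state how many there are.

count = 2; pairs: (0,3), (1,3)

α = atan 0.2 = 11.31°;  2α = 22.62°
n_0 = (-0.2462, +0.9692)
n_1 = (-0.6340, +0.7734)
n_2 = (-0.8771, -0.4803)
n_3 = (+0.3656, -0.9308)
n_4 = (+0.9937, -0.1117)
n_5 = (+0.3251, +0.9457)
  (0,1): δ = 154.91°  ·
  (0,2): δ = 75.55°  ·
  (0,3): δ = 7.19°  ✓
  (0,4): δ = 69.33°  ·
  (0,5): δ = 146.77°  ·
  (1,2): δ = 100.64°  ·
  (1,3): δ = 17.90°  ✓
  (1,4): δ = 44.24°  ·
  (1,5): δ = 121.69°  ·
  (2,3): δ = 97.26°  ·
  (2,4): δ = 35.12°  ·
  (2,5): δ = 42.32°  ·
  (3,4): δ = 117.86°  ·
  (3,5): δ = 40.41°  ·
  (4,5): δ = 102.56°  ·
antipodal pairs: 2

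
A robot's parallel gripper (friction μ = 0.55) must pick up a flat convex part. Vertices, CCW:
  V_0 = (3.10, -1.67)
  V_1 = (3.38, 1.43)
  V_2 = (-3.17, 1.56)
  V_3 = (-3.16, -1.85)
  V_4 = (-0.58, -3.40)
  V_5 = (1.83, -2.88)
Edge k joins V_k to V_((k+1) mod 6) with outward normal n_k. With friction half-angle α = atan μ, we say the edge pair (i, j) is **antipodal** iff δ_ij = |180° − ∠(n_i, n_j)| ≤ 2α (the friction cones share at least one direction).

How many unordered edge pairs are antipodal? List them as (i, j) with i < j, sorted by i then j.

α = atan 0.55 = 28.81°;  2α = 57.62°
n_0 = (+0.9959, -0.0900)
n_1 = (+0.0198, +0.9998)
n_2 = (-1.0000, -0.0029)
n_3 = (-0.5150, -0.8572)
n_4 = (+0.2109, -0.9775)
n_5 = (+0.6898, -0.7240)
  (0,1): δ = 85.98°  ·
  (0,2): δ = 5.33°  ✓
  (0,3): δ = 64.16°  ·
  (0,4): δ = 107.34°  ·
  (0,5): δ = 138.78°  ·
  (1,2): δ = 88.69°  ·
  (1,3): δ = 29.86°  ✓
  (1,4): δ = 13.31°  ✓
  (1,5): δ = 44.75°  ✓
  (2,3): δ = 121.16°  ·
  (2,4): δ = 77.99°  ·
  (2,5): δ = 46.55°  ✓
  (3,4): δ = 136.83°  ·
  (3,5): δ = 105.39°  ·
  (4,5): δ = 148.56°  ·
antipodal pairs: 5

count = 5; pairs: (0,2), (1,3), (1,4), (1,5), (2,5)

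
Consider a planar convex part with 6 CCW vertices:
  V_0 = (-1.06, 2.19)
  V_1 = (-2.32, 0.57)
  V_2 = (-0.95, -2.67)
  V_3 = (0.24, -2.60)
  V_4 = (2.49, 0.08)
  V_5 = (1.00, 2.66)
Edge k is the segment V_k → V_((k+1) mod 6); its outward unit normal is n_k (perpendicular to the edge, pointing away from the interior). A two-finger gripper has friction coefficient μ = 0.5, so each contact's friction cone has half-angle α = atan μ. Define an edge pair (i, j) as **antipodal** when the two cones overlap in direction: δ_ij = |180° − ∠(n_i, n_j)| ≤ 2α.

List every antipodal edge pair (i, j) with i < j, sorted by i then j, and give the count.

count = 5; pairs: (0,2), (0,3), (1,4), (2,5), (3,5)

α = atan 0.5 = 26.57°;  2α = 53.13°
n_0 = (-0.7894, +0.6139)
n_1 = (-0.9210, -0.3895)
n_2 = (+0.0587, -0.9983)
n_3 = (+0.7659, -0.6430)
n_4 = (+0.8660, +0.5001)
n_5 = (-0.2224, +0.9749)
  (0,1): δ = 119.20°  ·
  (0,2): δ = 48.76°  ✓
  (0,3): δ = 2.14°  ✓
  (0,4): δ = 67.88°  ·
  (0,5): δ = 140.73°  ·
  (1,2): δ = 109.55°  ·
  (1,3): δ = 62.94°  ·
  (1,4): δ = 7.09°  ✓
  (1,5): δ = 79.93°  ·
  (2,3): δ = 133.38°  ·
  (2,4): δ = 63.36°  ·
  (2,5): δ = 9.49°  ✓
  (3,4): δ = 109.98°  ·
  (3,5): δ = 37.13°  ✓
  (4,5): δ = 107.15°  ·
antipodal pairs: 5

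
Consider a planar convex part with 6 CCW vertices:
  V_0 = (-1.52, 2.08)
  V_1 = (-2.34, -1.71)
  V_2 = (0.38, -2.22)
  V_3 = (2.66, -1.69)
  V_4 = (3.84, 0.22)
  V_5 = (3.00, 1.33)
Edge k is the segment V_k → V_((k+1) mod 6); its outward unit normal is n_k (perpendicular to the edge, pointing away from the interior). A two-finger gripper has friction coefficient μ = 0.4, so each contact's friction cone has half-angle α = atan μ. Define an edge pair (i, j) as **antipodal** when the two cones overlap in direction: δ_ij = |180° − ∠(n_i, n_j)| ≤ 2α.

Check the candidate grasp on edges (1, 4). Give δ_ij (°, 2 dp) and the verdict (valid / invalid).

δ = 42.26°, valid

α = atan 0.4 = 21.80°;  2α = 43.60°
edge 1: e_1 = (+2.72, -0.51);  n_1 = (-0.1843, -0.9829)
edge 4: e_4 = (-0.84, +1.11);  n_4 = (+0.7974, +0.6034)
∠(n_1, n_4) = 137.74°
δ = |180° − 137.74°| = 42.26°
42.26° ≤ 2α = 43.60°  →  valid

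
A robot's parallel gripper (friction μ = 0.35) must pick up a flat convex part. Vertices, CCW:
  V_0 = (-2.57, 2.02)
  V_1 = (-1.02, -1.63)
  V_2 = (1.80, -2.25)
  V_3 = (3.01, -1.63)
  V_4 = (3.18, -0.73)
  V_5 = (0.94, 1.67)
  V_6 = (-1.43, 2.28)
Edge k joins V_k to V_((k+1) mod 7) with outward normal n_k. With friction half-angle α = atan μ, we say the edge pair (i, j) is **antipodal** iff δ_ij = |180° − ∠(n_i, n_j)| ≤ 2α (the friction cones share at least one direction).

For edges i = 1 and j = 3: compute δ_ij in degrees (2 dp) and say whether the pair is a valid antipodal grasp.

δ = 88.30°, invalid

α = atan 0.35 = 19.29°;  2α = 38.58°
edge 1: e_1 = (+2.82, -0.62);  n_1 = (-0.2147, -0.9767)
edge 3: e_3 = (+0.17, +0.90);  n_3 = (+0.9826, -0.1856)
∠(n_1, n_3) = 91.70°
δ = |180° − 91.70°| = 88.30°
88.30° > 2α = 38.58°  →  invalid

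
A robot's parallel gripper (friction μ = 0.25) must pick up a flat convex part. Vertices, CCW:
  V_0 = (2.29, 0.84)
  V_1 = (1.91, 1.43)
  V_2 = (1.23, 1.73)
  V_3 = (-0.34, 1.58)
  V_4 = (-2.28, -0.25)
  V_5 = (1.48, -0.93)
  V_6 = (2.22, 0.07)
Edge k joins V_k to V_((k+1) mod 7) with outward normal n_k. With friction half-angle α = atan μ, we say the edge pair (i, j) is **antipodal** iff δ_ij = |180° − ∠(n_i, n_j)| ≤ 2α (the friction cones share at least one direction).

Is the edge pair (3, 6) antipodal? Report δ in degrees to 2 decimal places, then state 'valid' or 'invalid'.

α = atan 0.25 = 14.04°;  2α = 28.07°
edge 3: e_3 = (-1.94, -1.83);  n_3 = (-0.6862, +0.7274)
edge 6: e_6 = (+0.07, +0.77);  n_6 = (+0.9959, -0.0905)
∠(n_3, n_6) = 138.52°
δ = |180° − 138.52°| = 41.48°
41.48° > 2α = 28.07°  →  invalid

δ = 41.48°, invalid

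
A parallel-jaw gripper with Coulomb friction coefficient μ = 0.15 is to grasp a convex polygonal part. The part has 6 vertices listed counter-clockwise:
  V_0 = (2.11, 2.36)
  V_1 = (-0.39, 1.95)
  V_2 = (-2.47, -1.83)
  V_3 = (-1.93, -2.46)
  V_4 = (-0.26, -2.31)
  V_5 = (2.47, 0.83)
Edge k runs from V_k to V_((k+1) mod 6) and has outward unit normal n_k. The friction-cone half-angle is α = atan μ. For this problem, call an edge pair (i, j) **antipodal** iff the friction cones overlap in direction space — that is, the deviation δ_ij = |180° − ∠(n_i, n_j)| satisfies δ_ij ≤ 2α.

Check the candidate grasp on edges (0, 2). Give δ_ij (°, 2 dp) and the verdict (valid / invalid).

δ = 58.71°, invalid

α = atan 0.15 = 8.53°;  2α = 17.06°
edge 0: e_0 = (-2.50, -0.41);  n_0 = (-0.1618, +0.9868)
edge 2: e_2 = (+0.54, -0.63);  n_2 = (-0.7593, -0.6508)
∠(n_0, n_2) = 121.29°
δ = |180° − 121.29°| = 58.71°
58.71° > 2α = 17.06°  →  invalid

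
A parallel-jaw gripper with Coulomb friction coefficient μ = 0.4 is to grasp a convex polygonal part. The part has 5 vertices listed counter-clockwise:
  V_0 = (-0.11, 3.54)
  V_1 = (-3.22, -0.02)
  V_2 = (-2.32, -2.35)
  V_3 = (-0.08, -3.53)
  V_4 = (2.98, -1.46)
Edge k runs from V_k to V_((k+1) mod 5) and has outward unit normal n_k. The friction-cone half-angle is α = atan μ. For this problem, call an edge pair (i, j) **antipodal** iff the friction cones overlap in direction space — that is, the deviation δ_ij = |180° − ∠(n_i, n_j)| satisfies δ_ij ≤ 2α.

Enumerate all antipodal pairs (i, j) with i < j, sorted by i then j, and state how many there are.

α = atan 0.4 = 21.80°;  2α = 43.60°
n_0 = (-0.7531, +0.6579)
n_1 = (-0.9328, -0.3603)
n_2 = (-0.4661, -0.8847)
n_3 = (+0.5603, -0.8283)
n_4 = (+0.8507, +0.5257)
  (0,1): δ = 117.74°  ·
  (0,2): δ = 76.64°  ·
  (0,3): δ = 14.78°  ✓
  (0,4): δ = 72.86°  ·
  (1,2): δ = 138.90°  ·
  (1,3): δ = 77.04°  ·
  (1,4): δ = 10.60°  ✓
  (2,3): δ = 118.14°  ·
  (2,4): δ = 30.50°  ✓
  (3,4): δ = 92.36°  ·
antipodal pairs: 3

count = 3; pairs: (0,3), (1,4), (2,4)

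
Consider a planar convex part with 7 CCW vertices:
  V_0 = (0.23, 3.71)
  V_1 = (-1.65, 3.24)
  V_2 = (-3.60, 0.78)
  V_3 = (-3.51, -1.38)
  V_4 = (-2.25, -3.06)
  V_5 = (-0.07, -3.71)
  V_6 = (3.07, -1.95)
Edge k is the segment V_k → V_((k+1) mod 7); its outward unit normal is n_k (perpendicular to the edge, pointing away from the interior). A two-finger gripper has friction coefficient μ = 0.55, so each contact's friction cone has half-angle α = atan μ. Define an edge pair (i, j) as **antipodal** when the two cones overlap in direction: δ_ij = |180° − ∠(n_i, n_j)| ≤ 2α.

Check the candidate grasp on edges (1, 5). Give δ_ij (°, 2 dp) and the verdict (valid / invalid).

δ = 22.33°, valid

α = atan 0.55 = 28.81°;  2α = 57.62°
edge 1: e_1 = (-1.95, -2.46);  n_1 = (-0.7837, +0.6212)
edge 5: e_5 = (+3.14, +1.76);  n_5 = (+0.4889, -0.8723)
∠(n_1, n_5) = 157.67°
δ = |180° − 157.67°| = 22.33°
22.33° ≤ 2α = 57.62°  →  valid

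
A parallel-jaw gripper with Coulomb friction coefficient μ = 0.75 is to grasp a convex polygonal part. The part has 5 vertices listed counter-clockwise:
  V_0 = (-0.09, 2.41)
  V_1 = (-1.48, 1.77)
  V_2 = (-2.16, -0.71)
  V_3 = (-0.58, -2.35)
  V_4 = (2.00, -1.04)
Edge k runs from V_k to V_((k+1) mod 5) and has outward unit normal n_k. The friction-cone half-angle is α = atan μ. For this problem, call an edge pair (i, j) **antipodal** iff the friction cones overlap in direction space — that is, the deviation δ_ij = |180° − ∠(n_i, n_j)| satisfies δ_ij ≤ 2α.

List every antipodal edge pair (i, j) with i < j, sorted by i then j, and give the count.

count = 5; pairs: (0,2), (0,3), (1,3), (1,4), (2,4)

α = atan 0.75 = 36.87°;  2α = 73.74°
n_0 = (-0.4182, +0.9083)
n_1 = (-0.9644, +0.2644)
n_2 = (-0.7202, -0.6938)
n_3 = (+0.4527, -0.8916)
n_4 = (+0.8553, +0.5181)
  (0,1): δ = 130.06°  ·
  (0,2): δ = 70.79°  ✓
  (0,3): δ = 2.20°  ✓
  (0,4): δ = 96.48°  ·
  (1,2): δ = 120.73°  ·
  (1,3): δ = 47.75°  ✓
  (1,4): δ = 46.54°  ✓
  (2,3): δ = 107.01°  ·
  (2,4): δ = 12.73°  ✓
  (3,4): δ = 85.71°  ·
antipodal pairs: 5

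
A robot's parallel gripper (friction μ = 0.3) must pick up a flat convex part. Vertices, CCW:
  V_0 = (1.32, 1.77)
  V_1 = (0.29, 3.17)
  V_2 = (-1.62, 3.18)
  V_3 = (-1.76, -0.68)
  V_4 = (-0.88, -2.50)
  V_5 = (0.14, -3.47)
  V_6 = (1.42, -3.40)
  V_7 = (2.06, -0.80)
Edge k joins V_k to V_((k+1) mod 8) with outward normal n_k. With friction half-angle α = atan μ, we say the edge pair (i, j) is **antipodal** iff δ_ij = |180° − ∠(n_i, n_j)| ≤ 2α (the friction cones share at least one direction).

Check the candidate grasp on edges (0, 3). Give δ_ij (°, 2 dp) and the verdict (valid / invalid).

δ = 10.54°, valid

α = atan 0.3 = 16.70°;  2α = 33.40°
edge 0: e_0 = (-1.03, +1.40);  n_0 = (+0.8055, +0.5926)
edge 3: e_3 = (+0.88, -1.82);  n_3 = (-0.9003, -0.4353)
∠(n_0, n_3) = 169.46°
δ = |180° − 169.46°| = 10.54°
10.54° ≤ 2α = 33.40°  →  valid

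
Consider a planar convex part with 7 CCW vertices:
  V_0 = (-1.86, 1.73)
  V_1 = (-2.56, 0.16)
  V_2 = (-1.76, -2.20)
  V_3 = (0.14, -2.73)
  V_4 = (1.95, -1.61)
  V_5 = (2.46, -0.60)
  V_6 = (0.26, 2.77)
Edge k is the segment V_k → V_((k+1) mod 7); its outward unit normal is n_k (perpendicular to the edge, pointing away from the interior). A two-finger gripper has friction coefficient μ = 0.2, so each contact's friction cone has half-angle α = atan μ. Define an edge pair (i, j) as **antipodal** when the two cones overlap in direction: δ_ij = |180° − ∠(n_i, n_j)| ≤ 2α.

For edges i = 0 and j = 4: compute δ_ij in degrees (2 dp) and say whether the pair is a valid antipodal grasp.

δ = 2.76°, valid

α = atan 0.2 = 11.31°;  2α = 22.62°
edge 0: e_0 = (-0.70, -1.57);  n_0 = (-0.9133, +0.4072)
edge 4: e_4 = (+0.51, +1.01);  n_4 = (+0.8927, -0.4507)
∠(n_0, n_4) = 177.24°
δ = |180° − 177.24°| = 2.76°
2.76° ≤ 2α = 22.62°  →  valid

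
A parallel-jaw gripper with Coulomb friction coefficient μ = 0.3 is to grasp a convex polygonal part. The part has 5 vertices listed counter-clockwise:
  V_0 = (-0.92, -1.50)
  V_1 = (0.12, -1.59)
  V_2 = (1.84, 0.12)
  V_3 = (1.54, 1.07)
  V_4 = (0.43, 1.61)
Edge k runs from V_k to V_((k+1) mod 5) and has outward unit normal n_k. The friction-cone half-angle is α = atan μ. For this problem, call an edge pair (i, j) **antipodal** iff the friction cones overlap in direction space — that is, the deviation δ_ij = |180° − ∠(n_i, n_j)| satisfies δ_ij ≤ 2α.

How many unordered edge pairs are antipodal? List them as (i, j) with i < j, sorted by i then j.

α = atan 0.3 = 16.70°;  2α = 33.40°
n_0 = (-0.0862, -0.9963)
n_1 = (+0.7050, -0.7092)
n_2 = (+0.9536, +0.3011)
n_3 = (+0.4375, +0.8992)
n_4 = (-0.9173, +0.3982)
  (0,1): δ = 130.22°  ·
  (0,2): δ = 67.53°  ·
  (0,3): δ = 21.00°  ✓
  (0,4): δ = 71.48°  ·
  (1,2): δ = 117.31°  ·
  (1,3): δ = 70.78°  ·
  (1,4): δ = 21.70°  ✓
  (2,3): δ = 133.47°  ·
  (2,4): δ = 40.99°  ·
  (3,4): δ = 87.52°  ·
antipodal pairs: 2

count = 2; pairs: (0,3), (1,4)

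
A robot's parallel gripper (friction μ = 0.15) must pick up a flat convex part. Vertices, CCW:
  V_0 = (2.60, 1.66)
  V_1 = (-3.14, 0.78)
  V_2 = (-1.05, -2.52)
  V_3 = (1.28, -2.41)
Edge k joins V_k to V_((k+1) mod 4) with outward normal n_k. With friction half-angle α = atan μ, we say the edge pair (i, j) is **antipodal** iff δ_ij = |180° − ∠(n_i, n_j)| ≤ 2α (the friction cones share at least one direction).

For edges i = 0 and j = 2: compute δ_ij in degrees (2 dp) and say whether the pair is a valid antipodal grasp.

α = atan 0.15 = 8.53°;  2α = 17.06°
edge 0: e_0 = (-5.74, -0.88);  n_0 = (-0.1515, +0.9885)
edge 2: e_2 = (+2.33, +0.11);  n_2 = (+0.0472, -0.9989)
∠(n_0, n_2) = 173.99°
δ = |180° − 173.99°| = 6.01°
6.01° ≤ 2α = 17.06°  →  valid

δ = 6.01°, valid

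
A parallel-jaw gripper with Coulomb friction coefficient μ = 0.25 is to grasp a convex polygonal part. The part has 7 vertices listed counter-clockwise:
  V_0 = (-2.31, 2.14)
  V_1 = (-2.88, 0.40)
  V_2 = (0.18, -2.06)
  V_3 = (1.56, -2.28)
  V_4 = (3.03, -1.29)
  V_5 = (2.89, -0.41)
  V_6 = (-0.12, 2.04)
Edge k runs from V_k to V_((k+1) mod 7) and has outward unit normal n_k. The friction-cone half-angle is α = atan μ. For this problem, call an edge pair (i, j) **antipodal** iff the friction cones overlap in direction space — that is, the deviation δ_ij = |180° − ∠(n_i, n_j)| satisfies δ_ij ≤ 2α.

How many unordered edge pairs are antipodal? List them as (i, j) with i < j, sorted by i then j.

α = atan 0.25 = 14.04°;  2α = 28.07°
n_0 = (-0.9503, +0.3113)
n_1 = (-0.6266, -0.7794)
n_2 = (-0.1574, -0.9875)
n_3 = (+0.5586, -0.8294)
n_4 = (+0.9876, +0.1571)
n_5 = (+0.6313, +0.7756)
n_6 = (+0.0456, +0.9990)
  (0,1): δ = 110.66°  ·
  (0,2): δ = 80.92°  ·
  (0,3): δ = 37.90°  ·
  (0,4): δ = 27.18°  ✓
  (0,5): δ = 68.99°  ·
  (0,6): δ = 105.52°  ·
  (1,2): δ = 150.26°  ·
  (1,3): δ = 107.24°  ·
  (1,4): δ = 42.16°  ·
  (1,5): δ = 0.35°  ✓
  (1,6): δ = 36.18°  ·
  (2,3): δ = 136.98°  ·
  (2,4): δ = 71.90°  ·
  (2,5): δ = 30.09°  ·
  (2,6): δ = 6.44°  ✓
  (3,4): δ = 114.92°  ·
  (3,5): δ = 73.10°  ·
  (3,6): δ = 36.57°  ·
  (4,5): δ = 138.18°  ·
  (4,6): δ = 101.65°  ·
  (5,6): δ = 143.47°  ·
antipodal pairs: 3

count = 3; pairs: (0,4), (1,5), (2,6)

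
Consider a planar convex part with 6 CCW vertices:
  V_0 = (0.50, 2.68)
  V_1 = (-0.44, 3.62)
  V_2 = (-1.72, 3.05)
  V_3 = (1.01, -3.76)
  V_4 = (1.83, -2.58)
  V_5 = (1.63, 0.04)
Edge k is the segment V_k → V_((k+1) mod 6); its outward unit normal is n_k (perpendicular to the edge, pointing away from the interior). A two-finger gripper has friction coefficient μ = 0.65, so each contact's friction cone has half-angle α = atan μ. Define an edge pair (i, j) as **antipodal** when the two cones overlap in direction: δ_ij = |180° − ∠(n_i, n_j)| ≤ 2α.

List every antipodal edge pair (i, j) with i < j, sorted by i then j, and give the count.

α = atan 0.65 = 33.02°;  2α = 66.05°
n_0 = (+0.7071, +0.7071)
n_1 = (-0.4068, +0.9135)
n_2 = (-0.9282, -0.3721)
n_3 = (+0.8212, -0.5707)
n_4 = (+0.9971, +0.0761)
n_5 = (+0.9193, +0.3935)
  (0,1): δ = 111.00°  ·
  (0,2): δ = 23.16°  ✓
  (0,3): δ = 100.20°  ·
  (0,4): δ = 139.37°  ·
  (0,5): δ = 158.17°  ·
  (1,2): δ = 92.16°  ·
  (1,3): δ = 31.20°  ✓
  (1,4): δ = 70.36°  ·
  (1,5): δ = 89.17°  ·
  (2,3): δ = 56.64°  ✓
  (2,4): δ = 17.48°  ✓
  (2,5): δ = 1.33°  ✓
  (3,4): δ = 140.84°  ·
  (3,5): δ = 122.03°  ·
  (4,5): δ = 161.19°  ·
antipodal pairs: 5

count = 5; pairs: (0,2), (1,3), (2,3), (2,4), (2,5)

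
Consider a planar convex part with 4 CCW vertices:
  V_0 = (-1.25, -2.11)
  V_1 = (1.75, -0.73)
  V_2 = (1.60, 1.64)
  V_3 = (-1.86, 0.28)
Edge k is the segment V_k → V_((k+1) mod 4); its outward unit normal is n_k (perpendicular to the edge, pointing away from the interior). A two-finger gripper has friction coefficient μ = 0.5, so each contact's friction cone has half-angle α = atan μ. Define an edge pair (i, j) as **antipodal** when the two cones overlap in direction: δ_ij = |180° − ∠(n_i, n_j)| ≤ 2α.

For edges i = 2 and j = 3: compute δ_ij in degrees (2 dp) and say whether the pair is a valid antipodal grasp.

δ = 97.14°, invalid

α = atan 0.5 = 26.57°;  2α = 53.13°
edge 2: e_2 = (-3.46, -1.36);  n_2 = (-0.3658, +0.9307)
edge 3: e_3 = (+0.61, -2.39);  n_3 = (-0.9689, -0.2473)
∠(n_2, n_3) = 82.86°
δ = |180° − 82.86°| = 97.14°
97.14° > 2α = 53.13°  →  invalid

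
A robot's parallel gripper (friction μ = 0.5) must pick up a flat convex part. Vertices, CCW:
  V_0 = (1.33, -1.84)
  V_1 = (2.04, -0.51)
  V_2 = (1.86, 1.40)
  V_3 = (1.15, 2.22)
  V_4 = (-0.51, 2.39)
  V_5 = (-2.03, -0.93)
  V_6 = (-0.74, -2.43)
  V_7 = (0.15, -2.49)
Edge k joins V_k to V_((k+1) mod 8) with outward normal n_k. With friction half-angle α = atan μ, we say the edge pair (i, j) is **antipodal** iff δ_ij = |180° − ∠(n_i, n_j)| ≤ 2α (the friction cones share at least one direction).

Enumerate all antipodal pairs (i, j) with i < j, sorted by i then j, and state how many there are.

α = atan 0.5 = 26.57°;  2α = 53.13°
n_0 = (+0.8822, -0.4709)
n_1 = (+0.9956, +0.0938)
n_2 = (+0.7560, +0.6546)
n_3 = (+0.1019, +0.9948)
n_4 = (-0.9092, +0.4163)
n_5 = (-0.7582, -0.6520)
n_6 = (-0.0673, -0.9977)
n_7 = (+0.4825, -0.8759)
  (0,1): δ = 146.52°  ·
  (0,2): δ = 111.02°  ·
  (0,3): δ = 67.75°  ·
  (0,4): δ = 3.50°  ✓
  (0,5): δ = 68.79°  ·
  (0,6): δ = 114.24°  ·
  (0,7): δ = 146.94°  ·
  (1,2): δ = 144.50°  ·
  (1,3): δ = 101.23°  ·
  (1,4): δ = 29.98°  ✓
  (1,5): δ = 35.31°  ✓
  (1,6): δ = 80.76°  ·
  (1,7): δ = 113.46°  ·
  (2,3): δ = 136.74°  ·
  (2,4): δ = 65.49°  ·
  (2,5): δ = 0.19°  ✓
  (2,6): δ = 45.26°  ✓
  (2,7): δ = 77.96°  ·
  (3,4): δ = 108.75°  ·
  (3,5): δ = 43.46°  ✓
  (3,6): δ = 1.99°  ✓
  (3,7): δ = 34.70°  ✓
  (4,5): δ = 114.70°  ·
  (4,6): δ = 69.26°  ·
  (4,7): δ = 36.55°  ✓
  (5,6): δ = 134.55°  ·
  (5,7): δ = 101.85°  ·
  (6,7): δ = 147.30°  ·
antipodal pairs: 9

count = 9; pairs: (0,4), (1,4), (1,5), (2,5), (2,6), (3,5), (3,6), (3,7), (4,7)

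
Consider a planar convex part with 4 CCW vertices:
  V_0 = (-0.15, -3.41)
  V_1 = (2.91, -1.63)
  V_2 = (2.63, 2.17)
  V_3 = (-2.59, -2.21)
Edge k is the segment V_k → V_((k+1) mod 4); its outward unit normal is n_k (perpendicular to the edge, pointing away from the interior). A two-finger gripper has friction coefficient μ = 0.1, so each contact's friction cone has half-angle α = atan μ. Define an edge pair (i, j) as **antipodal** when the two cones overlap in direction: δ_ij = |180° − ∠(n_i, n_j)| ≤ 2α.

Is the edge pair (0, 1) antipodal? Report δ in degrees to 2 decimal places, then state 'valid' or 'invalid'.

α = atan 0.1 = 5.71°;  2α = 11.42°
edge 0: e_0 = (+3.06, +1.78);  n_0 = (+0.5028, -0.8644)
edge 1: e_1 = (-0.28, +3.80);  n_1 = (+0.9973, +0.0735)
∠(n_0, n_1) = 64.03°
δ = |180° − 64.03°| = 115.97°
115.97° > 2α = 11.42°  →  invalid

δ = 115.97°, invalid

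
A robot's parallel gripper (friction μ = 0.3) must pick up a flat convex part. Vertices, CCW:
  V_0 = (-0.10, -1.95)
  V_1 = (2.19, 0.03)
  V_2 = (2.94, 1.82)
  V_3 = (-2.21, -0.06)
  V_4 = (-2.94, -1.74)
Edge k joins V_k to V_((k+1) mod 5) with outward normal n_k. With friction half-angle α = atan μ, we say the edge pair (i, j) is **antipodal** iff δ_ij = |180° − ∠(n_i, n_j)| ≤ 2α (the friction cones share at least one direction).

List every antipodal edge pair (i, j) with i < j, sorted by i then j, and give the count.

count = 4; pairs: (0,2), (0,3), (1,3), (2,4)

α = atan 0.3 = 16.70°;  2α = 33.40°
n_0 = (+0.6540, -0.7565)
n_1 = (+0.9223, -0.3864)
n_2 = (-0.3429, +0.9394)
n_3 = (-0.9172, +0.3985)
n_4 = (-0.0737, -0.9973)
  (0,1): δ = 153.58°  ·
  (0,2): δ = 20.79°  ✓
  (0,3): δ = 25.67°  ✓
  (0,4): δ = 134.92°  ·
  (1,2): δ = 47.21°  ·
  (1,3): δ = 0.75°  ✓
  (1,4): δ = 108.50°  ·
  (2,3): δ = 133.54°  ·
  (2,4): δ = 24.28°  ✓
  (3,4): δ = 70.74°  ·
antipodal pairs: 4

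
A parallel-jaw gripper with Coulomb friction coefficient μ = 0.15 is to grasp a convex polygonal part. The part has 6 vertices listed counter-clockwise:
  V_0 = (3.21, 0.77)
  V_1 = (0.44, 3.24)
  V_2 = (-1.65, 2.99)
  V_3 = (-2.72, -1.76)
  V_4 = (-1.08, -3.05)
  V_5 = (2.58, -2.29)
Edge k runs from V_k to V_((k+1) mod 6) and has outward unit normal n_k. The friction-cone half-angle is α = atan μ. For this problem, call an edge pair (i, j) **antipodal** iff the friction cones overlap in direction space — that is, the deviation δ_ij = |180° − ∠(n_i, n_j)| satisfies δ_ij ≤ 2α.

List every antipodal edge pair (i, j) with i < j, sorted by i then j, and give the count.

count = 3; pairs: (0,3), (1,4), (2,5)

α = atan 0.15 = 8.53°;  2α = 17.06°
n_0 = (+0.6655, +0.7464)
n_1 = (-0.1188, +0.9929)
n_2 = (-0.9756, +0.2198)
n_3 = (-0.6182, -0.7860)
n_4 = (+0.2033, -0.9791)
n_5 = (+0.9795, -0.2017)
  (0,1): δ = 131.46°  ·
  (0,2): δ = 60.97°  ·
  (0,3): δ = 3.54°  ✓
  (0,4): δ = 53.45°  ·
  (0,5): δ = 120.09°  ·
  (1,2): δ = 109.52°  ·
  (1,3): δ = 45.01°  ·
  (1,4): δ = 4.91°  ✓
  (1,5): δ = 71.55°  ·
  (2,3): δ = 115.49°  ·
  (2,4): δ = 65.57°  ·
  (2,5): δ = 1.06°  ✓
  (3,4): δ = 130.08°  ·
  (3,5): δ = 63.45°  ·
  (4,5): δ = 113.36°  ·
antipodal pairs: 3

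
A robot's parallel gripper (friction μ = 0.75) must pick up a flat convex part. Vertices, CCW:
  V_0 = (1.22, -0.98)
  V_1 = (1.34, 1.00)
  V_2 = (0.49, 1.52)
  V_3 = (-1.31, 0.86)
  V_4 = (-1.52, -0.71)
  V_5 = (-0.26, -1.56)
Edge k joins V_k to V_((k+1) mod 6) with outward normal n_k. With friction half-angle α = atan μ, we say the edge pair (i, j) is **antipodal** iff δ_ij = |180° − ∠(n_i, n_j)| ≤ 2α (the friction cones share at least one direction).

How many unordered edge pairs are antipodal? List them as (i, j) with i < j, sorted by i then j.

count = 9; pairs: (0,2), (0,3), (0,4), (1,3), (1,4), (1,5), (2,4), (2,5), (3,5)

α = atan 0.75 = 36.87°;  2α = 73.74°
n_0 = (+0.9982, -0.0605)
n_1 = (+0.5219, +0.8530)
n_2 = (-0.3443, +0.9389)
n_3 = (-0.9912, +0.1326)
n_4 = (-0.5592, -0.8290)
n_5 = (+0.3649, -0.9311)
  (0,1): δ = 117.99°  ·
  (0,2): δ = 66.40°  ✓
  (0,3): δ = 4.15°  ✓
  (0,4): δ = 59.46°  ✓
  (0,5): δ = 114.87°  ·
  (1,2): δ = 128.41°  ·
  (1,3): δ = 66.16°  ✓
  (1,4): δ = 2.55°  ✓
  (1,5): δ = 52.86°  ✓
  (2,3): δ = 117.75°  ·
  (2,4): δ = 54.14°  ✓
  (2,5): δ = 1.26°  ✓
  (3,4): δ = 116.39°  ·
  (3,5): δ = 60.98°  ✓
  (4,5): δ = 124.60°  ·
antipodal pairs: 9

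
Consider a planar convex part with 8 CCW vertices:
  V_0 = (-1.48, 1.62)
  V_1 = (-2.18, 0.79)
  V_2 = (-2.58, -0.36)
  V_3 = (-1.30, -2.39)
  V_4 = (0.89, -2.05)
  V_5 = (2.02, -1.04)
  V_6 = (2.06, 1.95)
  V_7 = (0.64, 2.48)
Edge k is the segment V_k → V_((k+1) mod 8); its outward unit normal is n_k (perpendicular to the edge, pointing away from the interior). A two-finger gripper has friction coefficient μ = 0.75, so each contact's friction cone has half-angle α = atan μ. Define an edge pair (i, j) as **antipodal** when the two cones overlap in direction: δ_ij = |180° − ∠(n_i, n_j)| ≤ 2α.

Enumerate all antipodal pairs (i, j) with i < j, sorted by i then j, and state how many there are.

count = 13; pairs: (0,3), (0,4), (0,5), (1,3), (1,4), (1,5), (2,5), (2,6), (3,6), (3,7), (4,6), (4,7), (5,7)

α = atan 0.75 = 36.87°;  2α = 73.74°
n_0 = (-0.7644, +0.6447)
n_1 = (-0.9445, +0.3285)
n_2 = (-0.8459, -0.5334)
n_3 = (+0.1534, -0.9882)
n_4 = (+0.6664, -0.7456)
n_5 = (+0.9999, -0.0134)
n_6 = (+0.3497, +0.9369)
n_7 = (-0.3759, +0.9267)
  (0,1): δ = 159.04°  ·
  (0,2): δ = 107.62°  ·
  (0,3): δ = 41.03°  ✓
  (0,4): δ = 8.07°  ✓
  (0,5): δ = 39.38°  ✓
  (0,6): δ = 109.68°  ·
  (0,7): δ = 152.22°  ·
  (1,2): δ = 128.59°  ·
  (1,3): δ = 62.00°  ✓
  (1,4): δ = 29.03°  ✓
  (1,5): δ = 18.41°  ✓
  (1,6): δ = 88.71°  ·
  (1,7): δ = 131.26°  ·
  (2,3): δ = 113.41°  ·
  (2,4): δ = 80.44°  ·
  (2,5): δ = 33.00°  ✓
  (2,6): δ = 37.30°  ✓
  (2,7): δ = 79.85°  ·
  (3,4): δ = 147.03°  ·
  (3,5): δ = 99.59°  ·
  (3,6): δ = 29.29°  ✓
  (3,7): δ = 13.26°  ✓
  (4,5): δ = 132.56°  ·
  (4,6): δ = 62.26°  ✓
  (4,7): δ = 19.71°  ✓
  (5,6): δ = 109.70°  ·
  (5,7): δ = 67.15°  ✓
  (6,7): δ = 137.45°  ·
antipodal pairs: 13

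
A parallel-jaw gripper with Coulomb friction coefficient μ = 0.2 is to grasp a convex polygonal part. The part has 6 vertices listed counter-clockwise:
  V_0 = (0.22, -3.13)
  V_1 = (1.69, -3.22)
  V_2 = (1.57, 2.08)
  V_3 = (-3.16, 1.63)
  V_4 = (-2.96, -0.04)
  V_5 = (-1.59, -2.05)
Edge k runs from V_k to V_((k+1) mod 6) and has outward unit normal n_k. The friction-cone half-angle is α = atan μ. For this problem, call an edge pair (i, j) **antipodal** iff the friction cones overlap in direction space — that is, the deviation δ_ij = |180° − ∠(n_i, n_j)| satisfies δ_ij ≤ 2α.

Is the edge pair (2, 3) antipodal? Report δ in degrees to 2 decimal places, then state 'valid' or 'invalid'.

α = atan 0.2 = 11.31°;  2α = 22.62°
edge 2: e_2 = (-4.73, -0.45);  n_2 = (-0.0947, +0.9955)
edge 3: e_3 = (+0.20, -1.67);  n_3 = (-0.9929, -0.1189)
∠(n_2, n_3) = 91.39°
δ = |180° − 91.39°| = 88.61°
88.61° > 2α = 22.62°  →  invalid

δ = 88.61°, invalid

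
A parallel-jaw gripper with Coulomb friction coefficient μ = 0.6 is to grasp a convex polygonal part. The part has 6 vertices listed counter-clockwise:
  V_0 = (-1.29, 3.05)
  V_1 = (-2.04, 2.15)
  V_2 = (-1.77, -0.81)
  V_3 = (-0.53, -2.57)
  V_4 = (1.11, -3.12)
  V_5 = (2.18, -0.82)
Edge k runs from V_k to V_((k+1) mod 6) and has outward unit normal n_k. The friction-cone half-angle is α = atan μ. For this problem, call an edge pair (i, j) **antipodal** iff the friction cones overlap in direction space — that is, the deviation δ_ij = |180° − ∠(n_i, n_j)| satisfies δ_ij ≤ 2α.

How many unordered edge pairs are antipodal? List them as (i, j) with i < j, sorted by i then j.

count = 6; pairs: (0,4), (1,4), (1,5), (2,4), (2,5), (3,5)

α = atan 0.6 = 30.96°;  2α = 61.93°
n_0 = (-0.7682, +0.6402)
n_1 = (-0.9959, -0.0908)
n_2 = (-0.8175, -0.5760)
n_3 = (-0.3180, -0.9481)
n_4 = (+0.9067, -0.4218)
n_5 = (+0.7445, +0.6676)
  (0,1): δ = 134.98°  ·
  (0,2): δ = 105.03°  ·
  (0,3): δ = 68.73°  ·
  (0,4): δ = 14.86°  ✓
  (0,5): δ = 81.69°  ·
  (1,2): δ = 150.05°  ·
  (1,3): δ = 113.75°  ·
  (1,4): δ = 30.16°  ✓
  (1,5): δ = 36.67°  ✓
  (2,3): δ = 143.71°  ·
  (2,4): δ = 60.12°  ✓
  (2,5): δ = 6.71°  ✓
  (3,4): δ = 96.41°  ·
  (3,5): δ = 29.58°  ✓
  (4,5): δ = 113.17°  ·
antipodal pairs: 6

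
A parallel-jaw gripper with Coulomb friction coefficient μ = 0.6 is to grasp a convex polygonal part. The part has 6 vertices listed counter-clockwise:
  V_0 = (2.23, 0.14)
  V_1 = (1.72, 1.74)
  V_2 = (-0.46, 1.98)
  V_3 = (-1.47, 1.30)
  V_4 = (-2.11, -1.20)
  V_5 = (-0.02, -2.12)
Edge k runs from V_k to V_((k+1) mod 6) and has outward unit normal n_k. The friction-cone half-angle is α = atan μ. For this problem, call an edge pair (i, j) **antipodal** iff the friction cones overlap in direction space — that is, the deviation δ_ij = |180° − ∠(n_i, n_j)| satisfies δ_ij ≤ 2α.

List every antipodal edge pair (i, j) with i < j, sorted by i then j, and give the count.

count = 7; pairs: (0,3), (0,4), (1,4), (1,5), (2,4), (2,5), (3,5)

α = atan 0.6 = 30.96°;  2α = 61.93°
n_0 = (+0.9528, +0.3037)
n_1 = (+0.1094, +0.9940)
n_2 = (-0.5585, +0.8295)
n_3 = (-0.9688, +0.2480)
n_4 = (-0.4029, -0.9153)
n_5 = (+0.7087, -0.7055)
  (0,1): δ = 113.96°  ·
  (0,2): δ = 73.73°  ·
  (0,3): δ = 32.04°  ✓
  (0,4): δ = 48.56°  ✓
  (0,5): δ = 117.45°  ·
  (1,2): δ = 139.77°  ·
  (1,3): δ = 98.08°  ·
  (1,4): δ = 17.48°  ✓
  (1,5): δ = 51.41°  ✓
  (2,3): δ = 138.31°  ·
  (2,4): δ = 57.71°  ✓
  (2,5): δ = 11.18°  ✓
  (3,4): δ = 99.40°  ·
  (3,5): δ = 30.51°  ✓
  (4,5): δ = 111.11°  ·
antipodal pairs: 7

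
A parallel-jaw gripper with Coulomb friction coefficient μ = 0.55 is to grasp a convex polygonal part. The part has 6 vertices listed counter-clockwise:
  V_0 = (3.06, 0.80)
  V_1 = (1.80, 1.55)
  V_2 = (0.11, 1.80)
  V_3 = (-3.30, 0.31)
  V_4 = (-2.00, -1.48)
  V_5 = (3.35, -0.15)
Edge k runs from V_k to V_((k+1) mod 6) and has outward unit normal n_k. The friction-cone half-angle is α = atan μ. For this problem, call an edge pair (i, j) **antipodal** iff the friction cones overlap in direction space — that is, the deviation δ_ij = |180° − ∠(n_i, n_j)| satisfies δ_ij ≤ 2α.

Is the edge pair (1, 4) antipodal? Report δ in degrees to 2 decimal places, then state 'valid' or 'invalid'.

δ = 22.38°, valid

α = atan 0.55 = 28.81°;  2α = 57.62°
edge 1: e_1 = (-1.69, +0.25);  n_1 = (+0.1463, +0.9892)
edge 4: e_4 = (+5.35, +1.33);  n_4 = (+0.2413, -0.9705)
∠(n_1, n_4) = 157.62°
δ = |180° − 157.62°| = 22.38°
22.38° ≤ 2α = 57.62°  →  valid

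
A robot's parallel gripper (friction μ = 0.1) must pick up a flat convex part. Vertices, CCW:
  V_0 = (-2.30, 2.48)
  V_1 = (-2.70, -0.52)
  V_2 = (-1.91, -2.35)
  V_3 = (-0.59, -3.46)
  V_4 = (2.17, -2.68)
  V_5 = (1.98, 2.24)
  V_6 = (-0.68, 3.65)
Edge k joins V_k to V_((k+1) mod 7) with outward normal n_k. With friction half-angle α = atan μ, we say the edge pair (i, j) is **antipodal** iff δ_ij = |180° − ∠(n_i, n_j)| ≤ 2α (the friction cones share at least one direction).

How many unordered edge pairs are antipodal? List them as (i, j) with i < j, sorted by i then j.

α = atan 0.1 = 5.71°;  2α = 11.42°
n_0 = (-0.9912, +0.1322)
n_1 = (-0.9181, -0.3963)
n_2 = (-0.6436, -0.7654)
n_3 = (+0.2720, -0.9623)
n_4 = (+0.9993, +0.0386)
n_5 = (+0.4683, +0.8835)
n_6 = (-0.5855, +0.8107)
  (0,1): δ = 149.06°  ·
  (0,2): δ = 122.47°  ·
  (0,3): δ = 66.62°  ·
  (0,4): δ = 9.81°  ✓
  (0,5): δ = 69.67°  ·
  (0,6): δ = 133.43°  ·
  (1,2): δ = 153.41°  ·
  (1,3): δ = 97.57°  ·
  (1,4): δ = 21.14°  ·
  (1,5): δ = 38.72°  ·
  (1,6): δ = 102.49°  ·
  (2,3): δ = 124.16°  ·
  (2,4): δ = 47.73°  ·
  (2,5): δ = 12.13°  ·
  (2,6): δ = 75.90°  ·
  (3,4): δ = 103.57°  ·
  (3,5): δ = 43.71°  ·
  (3,6): δ = 20.06°  ·
  (4,5): δ = 120.14°  ·
  (4,6): δ = 56.37°  ·
  (5,6): δ = 116.24°  ·
antipodal pairs: 1

count = 1; pairs: (0,4)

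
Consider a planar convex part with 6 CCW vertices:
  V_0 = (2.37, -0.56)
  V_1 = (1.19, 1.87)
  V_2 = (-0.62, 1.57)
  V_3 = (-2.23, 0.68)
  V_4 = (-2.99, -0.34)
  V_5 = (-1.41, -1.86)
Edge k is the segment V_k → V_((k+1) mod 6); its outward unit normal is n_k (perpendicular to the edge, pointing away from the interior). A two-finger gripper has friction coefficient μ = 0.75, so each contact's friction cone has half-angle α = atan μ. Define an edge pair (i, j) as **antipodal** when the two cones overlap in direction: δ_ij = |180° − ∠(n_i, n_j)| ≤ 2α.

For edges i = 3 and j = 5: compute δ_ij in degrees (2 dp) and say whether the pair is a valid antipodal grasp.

δ = 34.33°, valid

α = atan 0.75 = 36.87°;  2α = 73.74°
edge 3: e_3 = (-0.76, -1.02);  n_3 = (-0.8019, +0.5975)
edge 5: e_5 = (+3.78, +1.30);  n_5 = (+0.3252, -0.9456)
∠(n_3, n_5) = 145.67°
δ = |180° − 145.67°| = 34.33°
34.33° ≤ 2α = 73.74°  →  valid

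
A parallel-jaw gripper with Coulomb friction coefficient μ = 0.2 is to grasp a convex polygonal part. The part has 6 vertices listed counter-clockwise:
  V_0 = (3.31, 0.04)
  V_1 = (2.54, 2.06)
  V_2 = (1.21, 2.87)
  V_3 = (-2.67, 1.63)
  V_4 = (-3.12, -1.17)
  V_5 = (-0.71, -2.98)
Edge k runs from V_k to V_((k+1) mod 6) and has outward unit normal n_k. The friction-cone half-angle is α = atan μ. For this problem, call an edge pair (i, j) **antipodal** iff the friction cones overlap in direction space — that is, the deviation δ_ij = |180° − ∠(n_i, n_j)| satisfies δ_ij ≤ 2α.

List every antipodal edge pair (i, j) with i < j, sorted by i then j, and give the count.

count = 2; pairs: (1,4), (2,5)

α = atan 0.2 = 11.31°;  2α = 22.62°
n_0 = (+0.9344, +0.3562)
n_1 = (+0.5202, +0.8541)
n_2 = (-0.3044, +0.9525)
n_3 = (-0.9873, +0.1587)
n_4 = (-0.6005, -0.7996)
n_5 = (+0.6006, -0.7995)
  (0,1): δ = 142.21°  ·
  (0,2): δ = 93.14°  ·
  (0,3): δ = 30.00°  ·
  (0,4): δ = 32.23°  ·
  (0,5): δ = 106.05°  ·
  (1,2): δ = 130.93°  ·
  (1,3): δ = 67.79°  ·
  (1,4): δ = 5.57°  ✓
  (1,5): δ = 68.26°  ·
  (2,3): δ = 116.85°  ·
  (2,4): δ = 54.63°  ·
  (2,5): δ = 19.19°  ✓
  (3,4): δ = 117.78°  ·
  (3,5): δ = 43.95°  ·
  (4,5): δ = 106.18°  ·
antipodal pairs: 2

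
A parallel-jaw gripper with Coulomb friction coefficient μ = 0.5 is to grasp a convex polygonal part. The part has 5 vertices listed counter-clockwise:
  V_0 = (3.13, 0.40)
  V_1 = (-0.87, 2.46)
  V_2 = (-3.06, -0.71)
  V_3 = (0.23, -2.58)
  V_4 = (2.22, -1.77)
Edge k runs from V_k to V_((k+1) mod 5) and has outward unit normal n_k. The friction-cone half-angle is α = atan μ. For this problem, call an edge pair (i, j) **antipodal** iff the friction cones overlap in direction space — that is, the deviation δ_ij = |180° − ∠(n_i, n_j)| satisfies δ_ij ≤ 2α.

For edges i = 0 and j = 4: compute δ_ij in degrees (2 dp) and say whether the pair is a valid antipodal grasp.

δ = 94.50°, invalid

α = atan 0.5 = 26.57°;  2α = 53.13°
edge 0: e_0 = (-4.00, +2.06);  n_0 = (+0.4579, +0.8890)
edge 4: e_4 = (+0.91, +2.17);  n_4 = (+0.9222, -0.3867)
∠(n_0, n_4) = 85.50°
δ = |180° − 85.50°| = 94.50°
94.50° > 2α = 53.13°  →  invalid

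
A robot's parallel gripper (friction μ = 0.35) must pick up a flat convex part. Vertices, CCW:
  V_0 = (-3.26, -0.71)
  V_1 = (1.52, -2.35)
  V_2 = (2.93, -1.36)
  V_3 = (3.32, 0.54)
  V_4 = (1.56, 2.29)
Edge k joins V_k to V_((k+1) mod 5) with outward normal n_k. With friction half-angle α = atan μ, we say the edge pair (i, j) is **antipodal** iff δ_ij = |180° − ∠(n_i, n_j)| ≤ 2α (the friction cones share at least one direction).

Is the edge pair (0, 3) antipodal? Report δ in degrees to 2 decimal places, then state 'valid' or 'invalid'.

δ = 25.90°, valid

α = atan 0.35 = 19.29°;  2α = 38.58°
edge 0: e_0 = (+4.78, -1.64);  n_0 = (-0.3245, -0.9459)
edge 3: e_3 = (-1.76, +1.75);  n_3 = (+0.7051, +0.7091)
∠(n_0, n_3) = 154.10°
δ = |180° − 154.10°| = 25.90°
25.90° ≤ 2α = 38.58°  →  valid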